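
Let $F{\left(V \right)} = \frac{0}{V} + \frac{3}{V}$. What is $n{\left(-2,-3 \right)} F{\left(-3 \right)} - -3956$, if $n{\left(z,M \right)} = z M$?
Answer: $3950$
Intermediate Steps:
$F{\left(V \right)} = \frac{3}{V}$ ($F{\left(V \right)} = 0 + \frac{3}{V} = \frac{3}{V}$)
$n{\left(z,M \right)} = M z$
$n{\left(-2,-3 \right)} F{\left(-3 \right)} - -3956 = \left(-3\right) \left(-2\right) \frac{3}{-3} - -3956 = 6 \cdot 3 \left(- \frac{1}{3}\right) + 3956 = 6 \left(-1\right) + 3956 = -6 + 3956 = 3950$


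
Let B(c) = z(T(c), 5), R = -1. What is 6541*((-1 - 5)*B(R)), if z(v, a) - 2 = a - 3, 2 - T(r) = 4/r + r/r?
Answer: -156984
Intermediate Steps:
T(r) = 1 - 4/r (T(r) = 2 - (4/r + r/r) = 2 - (4/r + 1) = 2 - (1 + 4/r) = 2 + (-1 - 4/r) = 1 - 4/r)
z(v, a) = -1 + a (z(v, a) = 2 + (a - 3) = 2 + (-3 + a) = -1 + a)
B(c) = 4 (B(c) = -1 + 5 = 4)
6541*((-1 - 5)*B(R)) = 6541*((-1 - 5)*4) = 6541*(-6*4) = 6541*(-24) = -156984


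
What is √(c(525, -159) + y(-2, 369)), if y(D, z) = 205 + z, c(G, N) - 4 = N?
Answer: √419 ≈ 20.469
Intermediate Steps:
c(G, N) = 4 + N
√(c(525, -159) + y(-2, 369)) = √((4 - 159) + (205 + 369)) = √(-155 + 574) = √419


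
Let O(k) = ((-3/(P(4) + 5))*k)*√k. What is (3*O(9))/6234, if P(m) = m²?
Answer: -27/14546 ≈ -0.0018562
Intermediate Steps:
O(k) = -k^(3/2)/7 (O(k) = ((-3/(4² + 5))*k)*√k = ((-3/(16 + 5))*k)*√k = ((-3/21)*k)*√k = ((-3*1/21)*k)*√k = (-k/7)*√k = -k^(3/2)/7)
(3*O(9))/6234 = (3*(-9^(3/2)/7))/6234 = (3*(-⅐*27))*(1/6234) = (3*(-27/7))*(1/6234) = -81/7*1/6234 = -27/14546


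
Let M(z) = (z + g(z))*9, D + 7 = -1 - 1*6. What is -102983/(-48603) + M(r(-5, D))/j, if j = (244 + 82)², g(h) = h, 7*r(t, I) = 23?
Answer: 38316235399/18078663498 ≈ 2.1194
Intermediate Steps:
D = -14 (D = -7 + (-1 - 1*6) = -7 + (-1 - 6) = -7 - 7 = -14)
r(t, I) = 23/7 (r(t, I) = (⅐)*23 = 23/7)
M(z) = 18*z (M(z) = (z + z)*9 = (2*z)*9 = 18*z)
j = 106276 (j = 326² = 106276)
-102983/(-48603) + M(r(-5, D))/j = -102983/(-48603) + (18*(23/7))/106276 = -102983*(-1/48603) + (414/7)*(1/106276) = 102983/48603 + 207/371966 = 38316235399/18078663498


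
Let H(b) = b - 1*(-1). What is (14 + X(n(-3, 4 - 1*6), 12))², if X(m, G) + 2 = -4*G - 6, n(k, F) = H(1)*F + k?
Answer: 1764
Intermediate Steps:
H(b) = 1 + b (H(b) = b + 1 = 1 + b)
n(k, F) = k + 2*F (n(k, F) = (1 + 1)*F + k = 2*F + k = k + 2*F)
X(m, G) = -8 - 4*G (X(m, G) = -2 + (-4*G - 6) = -2 + (-6 - 4*G) = -8 - 4*G)
(14 + X(n(-3, 4 - 1*6), 12))² = (14 + (-8 - 4*12))² = (14 + (-8 - 48))² = (14 - 56)² = (-42)² = 1764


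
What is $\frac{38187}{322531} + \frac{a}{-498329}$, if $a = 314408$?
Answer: $- \frac{82376637125}{160726550699} \approx -0.51253$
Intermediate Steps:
$\frac{38187}{322531} + \frac{a}{-498329} = \frac{38187}{322531} + \frac{314408}{-498329} = 38187 \cdot \frac{1}{322531} + 314408 \left(- \frac{1}{498329}\right) = \frac{38187}{322531} - \frac{314408}{498329} = - \frac{82376637125}{160726550699}$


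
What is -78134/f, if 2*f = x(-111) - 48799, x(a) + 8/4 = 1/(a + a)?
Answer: 4955928/1547689 ≈ 3.2021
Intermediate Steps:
x(a) = -2 + 1/(2*a) (x(a) = -2 + 1/(a + a) = -2 + 1/(2*a))
f = -10833823/444 (f = ((-2 + (½)/(-111)) - 48799)/2 = ((-2 + (½)*(-1/111)) - 48799)/2 = ((-2 - 1/222) - 48799)/2 = (-445/222 - 48799)/2 = (½)*(-10833823/222) = -10833823/444 ≈ -24401.)
-78134/f = -78134/(-10833823/444) = -78134*(-444/10833823) = 4955928/1547689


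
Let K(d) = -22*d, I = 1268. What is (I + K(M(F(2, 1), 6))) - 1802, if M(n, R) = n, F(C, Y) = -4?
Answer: -446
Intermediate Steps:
(I + K(M(F(2, 1), 6))) - 1802 = (1268 - 22*(-4)) - 1802 = (1268 + 88) - 1802 = 1356 - 1802 = -446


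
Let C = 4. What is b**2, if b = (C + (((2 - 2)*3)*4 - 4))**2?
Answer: 0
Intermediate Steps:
b = 0 (b = (4 + (((2 - 2)*3)*4 - 4))**2 = (4 + ((0*3)*4 - 4))**2 = (4 + (0*4 - 4))**2 = (4 + (0 - 4))**2 = (4 - 4)**2 = 0**2 = 0)
b**2 = 0**2 = 0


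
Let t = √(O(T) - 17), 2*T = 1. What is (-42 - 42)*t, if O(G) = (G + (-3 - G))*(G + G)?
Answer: -168*I*√5 ≈ -375.66*I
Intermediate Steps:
T = ½ (T = (½)*1 = ½ ≈ 0.50000)
O(G) = -6*G
t = 2*I*√5 (t = √(-6*½ - 17) = √(-3 - 17) = √(-20) = 2*I*√5 ≈ 4.4721*I)
(-42 - 42)*t = (-42 - 42)*(2*I*√5) = -168*I*√5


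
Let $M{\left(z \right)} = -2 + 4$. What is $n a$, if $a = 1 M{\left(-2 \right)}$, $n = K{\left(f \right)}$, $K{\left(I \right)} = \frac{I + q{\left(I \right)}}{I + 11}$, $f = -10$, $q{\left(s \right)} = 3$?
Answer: $-14$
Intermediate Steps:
$M{\left(z \right)} = 2$
$K{\left(I \right)} = \frac{3 + I}{11 + I}$ ($K{\left(I \right)} = \frac{I + 3}{I + 11} = \frac{3 + I}{11 + I}$)
$n = -7$ ($n = \frac{3 - 10}{11 - 10} = 1^{-1} \left(-7\right) = 1 \left(-7\right) = -7$)
$a = 2$ ($a = 1 \cdot 2 = 2$)
$n a = \left(-7\right) 2 = -14$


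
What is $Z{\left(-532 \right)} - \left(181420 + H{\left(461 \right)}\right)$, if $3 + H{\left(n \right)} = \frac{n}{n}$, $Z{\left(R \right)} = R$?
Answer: $-181950$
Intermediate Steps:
$H{\left(n \right)} = -2$ ($H{\left(n \right)} = -3 + \frac{n}{n} = -3 + 1 = -2$)
$Z{\left(-532 \right)} - \left(181420 + H{\left(461 \right)}\right) = -532 - \left(181420 - 2\right) = -532 - 181418 = -181950$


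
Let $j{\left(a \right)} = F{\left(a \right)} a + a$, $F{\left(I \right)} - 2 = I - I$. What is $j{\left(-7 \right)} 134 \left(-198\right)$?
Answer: $557172$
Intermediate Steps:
$F{\left(I \right)} = 2$ ($F{\left(I \right)} = 2 + \left(I - I\right) = 2 + 0 = 2$)
$j{\left(a \right)} = 3 a$ ($j{\left(a \right)} = 2 a + a = 3 a$)
$j{\left(-7 \right)} 134 \left(-198\right) = 3 \left(-7\right) 134 \left(-198\right) = \left(-21\right) 134 \left(-198\right) = \left(-2814\right) \left(-198\right) = 557172$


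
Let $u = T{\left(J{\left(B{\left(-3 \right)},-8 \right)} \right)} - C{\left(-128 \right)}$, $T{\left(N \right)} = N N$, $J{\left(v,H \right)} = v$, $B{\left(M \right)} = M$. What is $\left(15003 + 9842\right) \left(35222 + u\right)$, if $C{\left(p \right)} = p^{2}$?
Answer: $468253715$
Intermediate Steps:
$T{\left(N \right)} = N^{2}$
$u = -16375$ ($u = \left(-3\right)^{2} - \left(-128\right)^{2} = 9 - 16384 = -16375$)
$\left(15003 + 9842\right) \left(35222 + u\right) = \left(15003 + 9842\right) \left(35222 - 16375\right) = 24845 \cdot 18847 = 468253715$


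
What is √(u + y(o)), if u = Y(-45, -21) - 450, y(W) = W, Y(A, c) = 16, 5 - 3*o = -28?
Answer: 3*I*√47 ≈ 20.567*I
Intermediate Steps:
o = 11 (o = 5/3 - ⅓*(-28) = 5/3 + 28/3 = 11)
u = -434 (u = 16 - 450 = -434)
√(u + y(o)) = √(-434 + 11) = √(-423) = 3*I*√47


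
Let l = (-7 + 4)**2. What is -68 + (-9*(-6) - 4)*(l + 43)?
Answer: 2532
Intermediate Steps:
l = 9 (l = (-3)**2 = 9)
-68 + (-9*(-6) - 4)*(l + 43) = -68 + (-9*(-6) - 4)*(9 + 43) = -68 + (54 - 4)*52 = -68 + 50*52 = -68 + 2600 = 2532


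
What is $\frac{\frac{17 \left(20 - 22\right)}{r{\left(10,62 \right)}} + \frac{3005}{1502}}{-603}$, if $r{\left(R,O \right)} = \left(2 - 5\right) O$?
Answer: $- \frac{304999}{84230658} \approx -0.003621$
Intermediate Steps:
$r{\left(R,O \right)} = - 3 O$ ($r{\left(R,O \right)} = \left(2 - 5\right) O = - 3 O$)
$\frac{\frac{17 \left(20 - 22\right)}{r{\left(10,62 \right)}} + \frac{3005}{1502}}{-603} = \frac{\frac{17 \left(20 - 22\right)}{\left(-3\right) 62} + \frac{3005}{1502}}{-603} = \left(\frac{17 \left(-2\right)}{-186} + 3005 \cdot \frac{1}{1502}\right) \left(- \frac{1}{603}\right) = \left(\left(-34\right) \left(- \frac{1}{186}\right) + \frac{3005}{1502}\right) \left(- \frac{1}{603}\right) = \left(\frac{17}{93} + \frac{3005}{1502}\right) \left(- \frac{1}{603}\right) = \frac{304999}{139686} \left(- \frac{1}{603}\right) = - \frac{304999}{84230658}$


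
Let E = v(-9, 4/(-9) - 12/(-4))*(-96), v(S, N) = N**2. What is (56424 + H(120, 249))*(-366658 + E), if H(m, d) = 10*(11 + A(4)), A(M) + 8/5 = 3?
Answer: -560769212312/27 ≈ -2.0769e+10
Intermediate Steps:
A(M) = 7/5 (A(M) = -8/5 + 3 = 7/5)
H(m, d) = 124 (H(m, d) = 10*(11 + 7/5) = 10*(62/5) = 124)
E = -16928/27 (E = (4/(-9) - 12/(-4))**2*(-96) = (4*(-1/9) - 12*(-1/4))**2*(-96) = (-4/9 + 3)**2*(-96) = (23/9)**2*(-96) = (529/81)*(-96) = -16928/27 ≈ -626.96)
(56424 + H(120, 249))*(-366658 + E) = (56424 + 124)*(-366658 - 16928/27) = 56548*(-9916694/27) = -560769212312/27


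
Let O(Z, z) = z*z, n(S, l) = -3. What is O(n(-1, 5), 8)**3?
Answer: 262144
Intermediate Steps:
O(Z, z) = z**2
O(n(-1, 5), 8)**3 = (8**2)**3 = 64**3 = 262144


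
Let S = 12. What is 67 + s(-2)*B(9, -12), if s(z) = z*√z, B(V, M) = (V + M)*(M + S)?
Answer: 67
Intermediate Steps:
B(V, M) = (12 + M)*(M + V) (B(V, M) = (V + M)*(M + 12) = (M + V)*(12 + M) = (12 + M)*(M + V))
s(z) = z^(3/2)
67 + s(-2)*B(9, -12) = 67 + (-2)^(3/2)*((-12)² + 12*(-12) + 12*9 - 12*9) = 67 + (-2*I*√2)*(144 - 144 + 108 - 108) = 67 - 2*I*√2*0 = 67 + 0 = 67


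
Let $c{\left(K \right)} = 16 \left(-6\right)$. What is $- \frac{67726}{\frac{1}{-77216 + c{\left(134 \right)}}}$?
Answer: $5236032512$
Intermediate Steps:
$c{\left(K \right)} = -96$
$- \frac{67726}{\frac{1}{-77216 + c{\left(134 \right)}}} = - \frac{67726}{\frac{1}{-77216 - 96}} = - \frac{67726}{\frac{1}{-77312}} = - \frac{67726}{- \frac{1}{77312}} = \left(-67726\right) \left(-77312\right) = 5236032512$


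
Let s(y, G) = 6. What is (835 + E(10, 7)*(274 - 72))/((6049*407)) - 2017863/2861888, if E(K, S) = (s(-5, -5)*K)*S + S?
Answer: -4718624723777/7045805128384 ≈ -0.66971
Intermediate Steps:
E(K, S) = S + 6*K*S (E(K, S) = (6*K)*S + S = 6*K*S + S = S + 6*K*S)
(835 + E(10, 7)*(274 - 72))/((6049*407)) - 2017863/2861888 = (835 + (7*(1 + 6*10))*(274 - 72))/((6049*407)) - 2017863/2861888 = (835 + (7*(1 + 60))*202)/2461943 - 2017863*1/2861888 = (835 + (7*61)*202)*(1/2461943) - 2017863/2861888 = (835 + 427*202)*(1/2461943) - 2017863/2861888 = (835 + 86254)*(1/2461943) - 2017863/2861888 = 87089*(1/2461943) - 2017863/2861888 = 87089/2461943 - 2017863/2861888 = -4718624723777/7045805128384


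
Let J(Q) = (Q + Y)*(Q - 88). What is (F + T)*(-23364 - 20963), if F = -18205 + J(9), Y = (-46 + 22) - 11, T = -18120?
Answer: 1519130617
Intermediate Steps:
Y = -35 (Y = -24 - 11 = -35)
J(Q) = (-88 + Q)*(-35 + Q) (J(Q) = (Q - 35)*(Q - 88) = (-35 + Q)*(-88 + Q) = (-88 + Q)*(-35 + Q))
F = -16151 (F = -18205 + (3080 + 9² - 123*9) = -18205 + (3080 + 81 - 1107) = -18205 + 2054 = -16151)
(F + T)*(-23364 - 20963) = (-16151 - 18120)*(-23364 - 20963) = -34271*(-44327) = 1519130617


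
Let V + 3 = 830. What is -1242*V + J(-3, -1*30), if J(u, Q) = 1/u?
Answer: -3081403/3 ≈ -1.0271e+6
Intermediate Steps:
V = 827 (V = -3 + 830 = 827)
-1242*V + J(-3, -1*30) = -1242*827 + 1/(-3) = -1027134 - ⅓ = -3081403/3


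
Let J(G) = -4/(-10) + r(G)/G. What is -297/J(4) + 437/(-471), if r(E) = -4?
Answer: 232708/471 ≈ 494.07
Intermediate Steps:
J(G) = 2/5 - 4/G (J(G) = -4/(-10) - 4/G = -4*(-1/10) - 4/G = 2/5 - 4/G)
-297/J(4) + 437/(-471) = -297/(2/5 - 4/4) + 437/(-471) = -297/(2/5 - 4*1/4) + 437*(-1/471) = -297/(2/5 - 1) - 437/471 = -297/(-3/5) - 437/471 = -297*(-5/3) - 437/471 = 495 - 437/471 = 232708/471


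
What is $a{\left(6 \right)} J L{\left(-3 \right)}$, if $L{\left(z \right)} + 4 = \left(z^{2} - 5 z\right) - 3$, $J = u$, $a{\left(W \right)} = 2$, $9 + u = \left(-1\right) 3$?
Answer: $-408$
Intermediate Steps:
$u = -12$ ($u = -9 - 3 = -12$)
$J = -12$
$L{\left(z \right)} = -7 + z^{2} - 5 z$ ($L{\left(z \right)} = -4 - \left(3 - z^{2} + 5 z\right) = -7 + z^{2} - 5 z$)
$a{\left(6 \right)} J L{\left(-3 \right)} = 2 \left(-12\right) \left(-7 + \left(-3\right)^{2} - -15\right) = - 24 \left(-7 + 9 + 15\right) = \left(-24\right) 17 = -408$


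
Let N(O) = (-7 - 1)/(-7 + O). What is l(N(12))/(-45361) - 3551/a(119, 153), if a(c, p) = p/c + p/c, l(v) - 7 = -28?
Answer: -1127537999/816498 ≈ -1380.9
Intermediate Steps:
N(O) = -8/(-7 + O)
l(v) = -21 (l(v) = 7 - 28 = -21)
a(c, p) = 2*p/c
l(N(12))/(-45361) - 3551/a(119, 153) = -21/(-45361) - 3551/(2*153/119) = -21*(-1/45361) - 3551/(2*153*(1/119)) = 21/45361 - 3551/18/7 = 21/45361 - 3551*7/18 = 21/45361 - 24857/18 = -1127537999/816498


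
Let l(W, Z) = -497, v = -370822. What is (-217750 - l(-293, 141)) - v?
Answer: 153569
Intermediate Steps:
(-217750 - l(-293, 141)) - v = (-217750 - 1*(-497)) - 1*(-370822) = (-217750 + 497) + 370822 = -217253 + 370822 = 153569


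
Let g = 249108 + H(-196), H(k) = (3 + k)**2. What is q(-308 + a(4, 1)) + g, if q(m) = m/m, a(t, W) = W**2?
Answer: 286358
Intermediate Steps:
q(m) = 1
g = 286357 (g = 249108 + (3 - 196)**2 = 249108 + (-193)**2 = 249108 + 37249 = 286357)
q(-308 + a(4, 1)) + g = 1 + 286357 = 286358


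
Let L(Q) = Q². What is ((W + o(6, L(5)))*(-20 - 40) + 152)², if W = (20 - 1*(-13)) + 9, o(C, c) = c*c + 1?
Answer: 1594245184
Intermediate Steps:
o(C, c) = 1 + c² (o(C, c) = c² + 1 = 1 + c²)
W = 42 (W = (20 + 13) + 9 = 33 + 9 = 42)
((W + o(6, L(5)))*(-20 - 40) + 152)² = ((42 + (1 + (5²)²))*(-20 - 40) + 152)² = ((42 + (1 + 25²))*(-60) + 152)² = ((42 + (1 + 625))*(-60) + 152)² = ((42 + 626)*(-60) + 152)² = (668*(-60) + 152)² = (-40080 + 152)² = (-39928)² = 1594245184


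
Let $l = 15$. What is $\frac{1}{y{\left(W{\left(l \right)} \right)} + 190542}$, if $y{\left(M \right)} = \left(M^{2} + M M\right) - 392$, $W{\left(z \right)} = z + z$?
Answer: $\frac{1}{191950} \approx 5.2097 \cdot 10^{-6}$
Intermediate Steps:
$W{\left(z \right)} = 2 z$
$y{\left(M \right)} = -392 + 2 M^{2}$ ($y{\left(M \right)} = \left(M^{2} + M^{2}\right) - 392 = 2 M^{2} - 392 = -392 + 2 M^{2}$)
$\frac{1}{y{\left(W{\left(l \right)} \right)} + 190542} = \frac{1}{\left(-392 + 2 \left(2 \cdot 15\right)^{2}\right) + 190542} = \frac{1}{\left(-392 + 2 \cdot 30^{2}\right) + 190542} = \frac{1}{\left(-392 + 2 \cdot 900\right) + 190542} = \frac{1}{\left(-392 + 1800\right) + 190542} = \frac{1}{1408 + 190542} = \frac{1}{191950}$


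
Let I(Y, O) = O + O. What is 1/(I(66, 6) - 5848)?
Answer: -1/5836 ≈ -0.00017135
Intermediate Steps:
I(Y, O) = 2*O
1/(I(66, 6) - 5848) = 1/(2*6 - 5848) = 1/(12 - 5848) = 1/(-5836) = -1/5836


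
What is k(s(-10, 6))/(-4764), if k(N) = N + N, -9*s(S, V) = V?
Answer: 1/3573 ≈ 0.00027988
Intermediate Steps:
s(S, V) = -V/9
k(N) = 2*N
k(s(-10, 6))/(-4764) = (2*(-1/9*6))/(-4764) = (2*(-2/3))*(-1/4764) = -4/3*(-1/4764) = 1/3573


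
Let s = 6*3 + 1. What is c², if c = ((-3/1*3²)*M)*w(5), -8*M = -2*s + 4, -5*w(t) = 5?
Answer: 210681/16 ≈ 13168.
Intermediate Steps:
w(t) = -1 (w(t) = -⅕*5 = -1)
s = 19 (s = 18 + 1 = 19)
M = 17/4 (M = -(-2*19 + 4)/8 = -(-38 + 4)/8 = -⅛*(-34) = 17/4 ≈ 4.2500)
c = 459/4 (c = ((-3/1*3²)*(17/4))*(-1) = ((-3*1*9)*(17/4))*(-1) = (-3*9*(17/4))*(-1) = -27*17/4*(-1) = -459/4*(-1) = 459/4 ≈ 114.75)
c² = (459/4)² = 210681/16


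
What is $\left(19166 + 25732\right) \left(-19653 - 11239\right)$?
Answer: $-1386989016$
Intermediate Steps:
$\left(19166 + 25732\right) \left(-19653 - 11239\right) = 44898 \left(-30892\right) = -1386989016$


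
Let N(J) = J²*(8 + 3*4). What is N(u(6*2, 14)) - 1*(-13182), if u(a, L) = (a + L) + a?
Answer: 42062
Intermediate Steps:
u(a, L) = L + 2*a (u(a, L) = (L + a) + a = L + 2*a)
N(J) = 20*J² (N(J) = J²*(8 + 12) = J²*20 = 20*J²)
N(u(6*2, 14)) - 1*(-13182) = 20*(14 + 2*(6*2))² - 1*(-13182) = 20*(14 + 2*12)² + 13182 = 20*(14 + 24)² + 13182 = 20*38² + 13182 = 20*1444 + 13182 = 28880 + 13182 = 42062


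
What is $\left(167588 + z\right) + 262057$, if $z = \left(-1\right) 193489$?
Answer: $236156$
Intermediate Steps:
$z = -193489$
$\left(167588 + z\right) + 262057 = \left(167588 - 193489\right) + 262057 = -25901 + 262057 = 236156$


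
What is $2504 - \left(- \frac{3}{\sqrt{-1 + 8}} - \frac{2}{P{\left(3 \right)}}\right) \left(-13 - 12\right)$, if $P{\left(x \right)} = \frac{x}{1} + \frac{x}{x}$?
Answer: $\frac{4983}{2} - \frac{75 \sqrt{7}}{7} \approx 2463.2$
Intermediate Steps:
$P{\left(x \right)} = 1 + x$ ($P{\left(x \right)} = x 1 + 1 = x + 1 = 1 + x$)
$2504 - \left(- \frac{3}{\sqrt{-1 + 8}} - \frac{2}{P{\left(3 \right)}}\right) \left(-13 - 12\right) = 2504 - \left(- \frac{3}{\sqrt{-1 + 8}} - \frac{2}{1 + 3}\right) \left(-13 - 12\right) = 2504 - \left(- \frac{3}{\sqrt{7}} - \frac{2}{4}\right) \left(-25\right) = 2504 - \left(- 3 \frac{\sqrt{7}}{7} - \frac{1}{2}\right) \left(-25\right) = 2504 - \left(- \frac{3 \sqrt{7}}{7} - \frac{1}{2}\right) \left(-25\right) = 2504 - \left(- \frac{1}{2} - \frac{3 \sqrt{7}}{7}\right) \left(-25\right) = 2504 - \left(\frac{25}{2} + \frac{75 \sqrt{7}}{7}\right) = \frac{4983}{2} - \frac{75 \sqrt{7}}{7}$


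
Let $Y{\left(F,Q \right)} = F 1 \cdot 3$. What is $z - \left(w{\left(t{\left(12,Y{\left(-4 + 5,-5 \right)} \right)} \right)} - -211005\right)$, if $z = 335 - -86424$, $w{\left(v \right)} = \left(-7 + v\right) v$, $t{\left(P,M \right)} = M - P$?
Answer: $-124390$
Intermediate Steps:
$Y{\left(F,Q \right)} = 3 F$ ($Y{\left(F,Q \right)} = F 3 = 3 F$)
$w{\left(v \right)} = v \left(-7 + v\right)$
$z = 86759$ ($z = 335 + 86424 = 86759$)
$z - \left(w{\left(t{\left(12,Y{\left(-4 + 5,-5 \right)} \right)} \right)} - -211005\right) = 86759 - \left(\left(3 \left(-4 + 5\right) - 12\right) \left(-7 + \left(3 \left(-4 + 5\right) - 12\right)\right) - -211005\right) = 86759 - \left(\left(3 \cdot 1 - 12\right) \left(-7 + \left(3 \cdot 1 - 12\right)\right) + 211005\right) = 86759 - \left(\left(3 - 12\right) \left(-7 + \left(3 - 12\right)\right) + 211005\right) = 86759 - \left(- 9 \left(-7 - 9\right) + 211005\right) = 86759 - \left(\left(-9\right) \left(-16\right) + 211005\right) = 86759 - \left(144 + 211005\right) = 86759 - 211149 = -124390$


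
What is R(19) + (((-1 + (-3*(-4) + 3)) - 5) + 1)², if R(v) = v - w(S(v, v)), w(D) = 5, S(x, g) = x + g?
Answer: 114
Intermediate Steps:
S(x, g) = g + x
R(v) = -5 + v (R(v) = v - 1*5 = v - 5 = -5 + v)
R(19) + (((-1 + (-3*(-4) + 3)) - 5) + 1)² = (-5 + 19) + (((-1 + (-3*(-4) + 3)) - 5) + 1)² = 14 + (((-1 + (12 + 3)) - 5) + 1)² = 14 + (((-1 + 15) - 5) + 1)² = 14 + ((14 - 5) + 1)² = 14 + (9 + 1)² = 14 + 10² = 14 + 100 = 114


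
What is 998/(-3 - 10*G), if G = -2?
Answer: 998/17 ≈ 58.706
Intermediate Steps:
998/(-3 - 10*G) = 998/(-3 - 10*(-2)) = 998/(-3 + 20) = 998/17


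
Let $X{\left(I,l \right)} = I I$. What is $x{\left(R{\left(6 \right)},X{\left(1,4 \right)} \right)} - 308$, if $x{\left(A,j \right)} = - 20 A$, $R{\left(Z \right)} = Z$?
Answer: $-428$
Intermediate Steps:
$X{\left(I,l \right)} = I^{2}$
$x{\left(R{\left(6 \right)},X{\left(1,4 \right)} \right)} - 308 = \left(-20\right) 6 - 308 = -120 - 308 = -428$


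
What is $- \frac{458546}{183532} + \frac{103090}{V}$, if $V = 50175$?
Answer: $- \frac{408723167}{920871810} \approx -0.44384$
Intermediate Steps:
$- \frac{458546}{183532} + \frac{103090}{V} = - \frac{458546}{183532} + \frac{103090}{50175} = \left(-458546\right) \frac{1}{183532} + 103090 \cdot \frac{1}{50175} = - \frac{229273}{91766} + \frac{20618}{10035} = - \frac{408723167}{920871810}$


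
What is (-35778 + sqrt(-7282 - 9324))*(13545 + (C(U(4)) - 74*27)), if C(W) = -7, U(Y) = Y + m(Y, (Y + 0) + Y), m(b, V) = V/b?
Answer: -412878120 + 219260*I*sqrt(46) ≈ -4.1288e+8 + 1.4871e+6*I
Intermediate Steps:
U(Y) = 2 + Y (U(Y) = Y + ((Y + 0) + Y)/Y = Y + (Y + Y)/Y = Y + (2*Y)/Y = Y + 2 = 2 + Y)
(-35778 + sqrt(-7282 - 9324))*(13545 + (C(U(4)) - 74*27)) = (-35778 + sqrt(-7282 - 9324))*(13545 + (-7 - 74*27)) = (-35778 + sqrt(-16606))*(13545 + (-7 - 1998)) = (-35778 + 19*I*sqrt(46))*(13545 - 2005) = (-35778 + 19*I*sqrt(46))*11540 = -412878120 + 219260*I*sqrt(46)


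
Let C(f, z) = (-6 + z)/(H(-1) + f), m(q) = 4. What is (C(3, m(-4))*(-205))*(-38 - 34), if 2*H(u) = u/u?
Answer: -59040/7 ≈ -8434.3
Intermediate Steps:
H(u) = ½ (H(u) = (u/u)/2 = (½)*1 = ½)
C(f, z) = (-6 + z)/(½ + f)
(C(3, m(-4))*(-205))*(-38 - 34) = ((2*(-6 + 4)/(1 + 2*3))*(-205))*(-38 - 34) = ((2*(-2)/(1 + 6))*(-205))*(-72) = ((2*(-2)/7)*(-205))*(-72) = ((2*(⅐)*(-2))*(-205))*(-72) = -4/7*(-205)*(-72) = (820/7)*(-72) = -59040/7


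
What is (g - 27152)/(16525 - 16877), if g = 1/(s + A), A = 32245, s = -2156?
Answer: 816976527/10591328 ≈ 77.136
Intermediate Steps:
g = 1/30089 (g = 1/(-2156 + 32245) = 1/30089 ≈ 3.3235e-5)
(g - 27152)/(16525 - 16877) = (1/30089 - 27152)/(16525 - 16877) = -816976527/30089/(-352) = -816976527/30089*(-1/352) = 816976527/10591328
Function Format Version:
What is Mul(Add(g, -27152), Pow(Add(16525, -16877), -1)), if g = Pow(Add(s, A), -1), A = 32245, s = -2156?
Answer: Rational(816976527, 10591328) ≈ 77.136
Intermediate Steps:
g = Rational(1, 30089) (g = Pow(Add(-2156, 32245), -1) = Pow(30089, -1) = Rational(1, 30089) ≈ 3.3235e-5)
Mul(Add(g, -27152), Pow(Add(16525, -16877), -1)) = Mul(Add(Rational(1, 30089), -27152), Pow(Add(16525, -16877), -1)) = Mul(Rational(-816976527, 30089), Pow(-352, -1)) = Mul(Rational(-816976527, 30089), Rational(-1, 352)) = Rational(816976527, 10591328)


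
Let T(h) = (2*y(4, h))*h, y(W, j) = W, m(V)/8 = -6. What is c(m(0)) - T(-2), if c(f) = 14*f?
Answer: -656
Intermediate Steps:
m(V) = -48 (m(V) = 8*(-6) = -48)
T(h) = 8*h (T(h) = (2*4)*h = 8*h)
c(m(0)) - T(-2) = 14*(-48) - 8*(-2) = -672 - 1*(-16) = -672 + 16 = -656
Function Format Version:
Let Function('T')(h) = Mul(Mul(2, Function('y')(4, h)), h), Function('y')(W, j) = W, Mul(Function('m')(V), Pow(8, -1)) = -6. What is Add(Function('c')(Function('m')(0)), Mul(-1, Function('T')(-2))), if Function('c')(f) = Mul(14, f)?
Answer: -656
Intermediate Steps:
Function('m')(V) = -48 (Function('m')(V) = Mul(8, -6) = -48)
Function('T')(h) = Mul(8, h) (Function('T')(h) = Mul(Mul(2, 4), h) = Mul(8, h))
Add(Function('c')(Function('m')(0)), Mul(-1, Function('T')(-2))) = Add(Mul(14, -48), Mul(-1, Mul(8, -2))) = Add(-672, Mul(-1, -16)) = Add(-672, 16) = -656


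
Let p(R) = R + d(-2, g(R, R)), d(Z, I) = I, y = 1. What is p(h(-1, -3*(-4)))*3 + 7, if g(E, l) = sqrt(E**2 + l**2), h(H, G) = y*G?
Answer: 43 + 36*sqrt(2) ≈ 93.912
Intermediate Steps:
h(H, G) = G (h(H, G) = 1*G = G)
p(R) = R + sqrt(2)*sqrt(R**2) (p(R) = R + sqrt(R**2 + R**2) = R + sqrt(2*R**2) = R + sqrt(2)*sqrt(R**2))
p(h(-1, -3*(-4)))*3 + 7 = (-3*(-4) + sqrt(2)*sqrt((-3*(-4))**2))*3 + 7 = (12 + sqrt(2)*sqrt(12**2))*3 + 7 = (12 + sqrt(2)*sqrt(144))*3 + 7 = (12 + sqrt(2)*12)*3 + 7 = (12 + 12*sqrt(2))*3 + 7 = (36 + 36*sqrt(2)) + 7 = 43 + 36*sqrt(2)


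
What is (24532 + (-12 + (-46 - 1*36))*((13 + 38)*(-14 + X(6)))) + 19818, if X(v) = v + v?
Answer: 53938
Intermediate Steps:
X(v) = 2*v
(24532 + (-12 + (-46 - 1*36))*((13 + 38)*(-14 + X(6)))) + 19818 = (24532 + (-12 + (-46 - 1*36))*((13 + 38)*(-14 + 2*6))) + 19818 = (24532 + (-12 + (-46 - 36))*(51*(-14 + 12))) + 19818 = (24532 + (-12 - 82)*(51*(-2))) + 19818 = (24532 - 94*(-102)) + 19818 = (24532 + 9588) + 19818 = 34120 + 19818 = 53938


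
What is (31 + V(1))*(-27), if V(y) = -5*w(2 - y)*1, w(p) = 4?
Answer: -297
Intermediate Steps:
V(y) = -20 (V(y) = -5*4*1 = -20*1 = -20)
(31 + V(1))*(-27) = (31 - 20)*(-27) = 11*(-27) = -297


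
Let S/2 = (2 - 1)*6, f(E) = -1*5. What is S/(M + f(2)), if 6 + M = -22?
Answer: -4/11 ≈ -0.36364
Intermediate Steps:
M = -28 (M = -6 - 22 = -28)
f(E) = -5
S = 12 (S = 2*((2 - 1)*6) = 2*(1*6) = 2*6 = 12)
S/(M + f(2)) = 12/(-28 - 5) = 12/(-33) = -1/33*12 = -4/11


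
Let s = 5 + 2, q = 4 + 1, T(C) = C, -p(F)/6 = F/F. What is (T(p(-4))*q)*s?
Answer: -210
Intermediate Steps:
p(F) = -6 (p(F) = -6*F/F = -6*1 = -6)
q = 5
s = 7
(T(p(-4))*q)*s = -6*5*7 = -30*7 = -210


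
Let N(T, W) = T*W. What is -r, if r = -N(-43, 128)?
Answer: -5504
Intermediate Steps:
r = 5504 (r = -(-43)*128 = -1*(-5504) = 5504)
-r = -1*5504 = -5504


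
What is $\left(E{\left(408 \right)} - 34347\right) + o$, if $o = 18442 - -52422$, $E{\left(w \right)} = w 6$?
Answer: $38965$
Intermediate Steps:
$E{\left(w \right)} = 6 w$
$o = 70864$ ($o = 18442 + 52422 = 70864$)
$\left(E{\left(408 \right)} - 34347\right) + o = \left(6 \cdot 408 - 34347\right) + 70864 = \left(2448 - 34347\right) + 70864 = -31899 + 70864 = 38965$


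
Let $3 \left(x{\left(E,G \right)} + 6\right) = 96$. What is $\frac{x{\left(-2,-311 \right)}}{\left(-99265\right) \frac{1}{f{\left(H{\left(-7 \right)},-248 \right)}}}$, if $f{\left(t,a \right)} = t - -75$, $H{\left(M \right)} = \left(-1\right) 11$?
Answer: $- \frac{1664}{99265} \approx -0.016763$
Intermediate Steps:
$x{\left(E,G \right)} = 26$ ($x{\left(E,G \right)} = -6 + \frac{1}{3} \cdot 96 = -6 + 32 = 26$)
$H{\left(M \right)} = -11$
$f{\left(t,a \right)} = 75 + t$ ($f{\left(t,a \right)} = t + 75 = 75 + t$)
$\frac{x{\left(-2,-311 \right)}}{\left(-99265\right) \frac{1}{f{\left(H{\left(-7 \right)},-248 \right)}}} = \frac{26}{\left(-99265\right) \frac{1}{75 - 11}} = \frac{26}{\left(-99265\right) \frac{1}{64}} = \frac{26}{- \frac{99265}{64}} = 26 \left(- \frac{64}{99265}\right) = - \frac{1664}{99265}$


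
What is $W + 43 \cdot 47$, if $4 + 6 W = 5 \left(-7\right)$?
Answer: $\frac{4029}{2} \approx 2014.5$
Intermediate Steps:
$W = - \frac{13}{2}$ ($W = - \frac{2}{3} + \frac{5 \left(-7\right)}{6} = - \frac{2}{3} + \frac{1}{6} \left(-35\right) = - \frac{2}{3} - \frac{35}{6} = - \frac{13}{2} \approx -6.5$)
$W + 43 \cdot 47 = - \frac{13}{2} + 43 \cdot 47 = - \frac{13}{2} + 2021 = \frac{4029}{2}$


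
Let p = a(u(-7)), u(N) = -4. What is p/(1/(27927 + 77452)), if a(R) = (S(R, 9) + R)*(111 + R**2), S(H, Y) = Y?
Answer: 66915665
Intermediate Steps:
a(R) = (9 + R)*(111 + R**2)
p = 635 (p = 999 + (-4)**3 + 9*(-4)**2 + 111*(-4) = 999 - 64 + 9*16 - 444 = 999 - 64 + 144 - 444 = 635)
p/(1/(27927 + 77452)) = 635/(1/(27927 + 77452)) = 635/(1/105379) = 635*105379 = 66915665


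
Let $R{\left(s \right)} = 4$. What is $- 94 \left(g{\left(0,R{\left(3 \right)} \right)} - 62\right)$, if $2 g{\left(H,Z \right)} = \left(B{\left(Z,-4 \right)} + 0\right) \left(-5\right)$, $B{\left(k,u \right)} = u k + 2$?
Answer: $2538$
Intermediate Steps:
$B{\left(k,u \right)} = 2 + k u$ ($B{\left(k,u \right)} = k u + 2 = 2 + k u$)
$g{\left(H,Z \right)} = -5 + 10 Z$ ($g{\left(H,Z \right)} = \frac{\left(\left(2 + Z \left(-4\right)\right) + 0\right) \left(-5\right)}{2} = \frac{\left(\left(2 - 4 Z\right) + 0\right) \left(-5\right)}{2} = \frac{\left(2 - 4 Z\right) \left(-5\right)}{2} = \frac{-10 + 20 Z}{2} = -5 + 10 Z$)
$- 94 \left(g{\left(0,R{\left(3 \right)} \right)} - 62\right) = - 94 \left(\left(-5 + 10 \cdot 4\right) - 62\right) = - 94 \left(\left(-5 + 40\right) - 62\right) = - 94 \left(35 - 62\right) = \left(-94\right) \left(-27\right) = 2538$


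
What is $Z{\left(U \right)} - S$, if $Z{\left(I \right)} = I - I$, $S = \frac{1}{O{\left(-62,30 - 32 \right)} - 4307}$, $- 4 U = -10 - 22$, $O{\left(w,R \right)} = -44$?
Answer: $\frac{1}{4351} \approx 0.00022983$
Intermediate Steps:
$U = 8$ ($U = - \frac{-10 - 22}{4} = \left(- \frac{1}{4}\right) \left(-32\right) = 8$)
$S = - \frac{1}{4351}$ ($S = \frac{1}{-44 - 4307} = \frac{1}{-4351} = - \frac{1}{4351} \approx -0.00022983$)
$Z{\left(I \right)} = 0$
$Z{\left(U \right)} - S = 0 - - \frac{1}{4351} = 0 + \frac{1}{4351} = \frac{1}{4351}$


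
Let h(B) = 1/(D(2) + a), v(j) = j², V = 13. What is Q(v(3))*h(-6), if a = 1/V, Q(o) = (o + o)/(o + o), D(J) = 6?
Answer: 13/79 ≈ 0.16456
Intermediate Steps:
Q(o) = 1 (Q(o) = (2*o)/((2*o)) = (2*o)*(1/(2*o)) = 1)
a = 1/13 ≈ 0.076923
h(B) = 13/79 (h(B) = 1/(6 + 1/13) = 1/(79/13) = 13/79)
Q(v(3))*h(-6) = 1*(13/79) = 13/79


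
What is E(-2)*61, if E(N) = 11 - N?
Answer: 793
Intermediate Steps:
E(-2)*61 = (11 - 1*(-2))*61 = (11 + 2)*61 = 13*61 = 793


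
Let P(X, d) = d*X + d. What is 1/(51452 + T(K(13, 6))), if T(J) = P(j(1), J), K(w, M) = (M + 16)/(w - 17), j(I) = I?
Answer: 1/51441 ≈ 1.9440e-5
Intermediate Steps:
P(X, d) = d + X*d (P(X, d) = X*d + d = d + X*d)
K(w, M) = (16 + M)/(-17 + w)
T(J) = 2*J (T(J) = J*(1 + 1) = J*2 = 2*J)
1/(51452 + T(K(13, 6))) = 1/(51452 + 2*((16 + 6)/(-17 + 13))) = 1/(51452 + 2*(22/(-4))) = 1/(51452 + 2*(-¼*22)) = 1/(51452 + 2*(-11/2)) = 1/(51452 - 11) = 1/51441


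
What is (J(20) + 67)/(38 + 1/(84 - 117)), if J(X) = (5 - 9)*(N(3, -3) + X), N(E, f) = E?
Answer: -825/1253 ≈ -0.65842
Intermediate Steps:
J(X) = -12 - 4*X (J(X) = (5 - 9)*(3 + X) = -4*(3 + X) = -12 - 4*X)
(J(20) + 67)/(38 + 1/(84 - 117)) = ((-12 - 4*20) + 67)/(38 + 1/(84 - 117)) = ((-12 - 80) + 67)/(38 + 1/(-33)) = (-92 + 67)/(38 - 1/33) = -25/1253/33 = -25*33/1253 = -825/1253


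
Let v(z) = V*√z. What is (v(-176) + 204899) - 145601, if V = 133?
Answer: 59298 + 532*I*√11 ≈ 59298.0 + 1764.4*I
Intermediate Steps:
v(z) = 133*√z
(v(-176) + 204899) - 145601 = (133*√(-176) + 204899) - 145601 = (133*(4*I*√11) + 204899) - 145601 = (532*I*√11 + 204899) - 145601 = (204899 + 532*I*√11) - 145601 = 59298 + 532*I*√11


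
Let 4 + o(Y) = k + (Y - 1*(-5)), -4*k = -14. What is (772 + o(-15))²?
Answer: 2319529/4 ≈ 5.7988e+5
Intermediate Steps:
k = 7/2 (k = -¼*(-14) = 7/2 ≈ 3.5000)
o(Y) = 9/2 + Y (o(Y) = -4 + (7/2 + (Y - 1*(-5))) = -4 + (7/2 + (Y + 5)) = -4 + (7/2 + (5 + Y)) = -4 + (17/2 + Y) = 9/2 + Y)
(772 + o(-15))² = (772 + (9/2 - 15))² = (772 - 21/2)² = (1523/2)² = 2319529/4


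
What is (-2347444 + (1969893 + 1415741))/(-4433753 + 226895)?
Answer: -519095/2103429 ≈ -0.24679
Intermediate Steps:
(-2347444 + (1969893 + 1415741))/(-4433753 + 226895) = (-2347444 + 3385634)/(-4206858) = 1038190*(-1/4206858) = -519095/2103429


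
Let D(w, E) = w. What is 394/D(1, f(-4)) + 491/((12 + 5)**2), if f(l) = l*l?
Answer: 114357/289 ≈ 395.70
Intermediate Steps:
f(l) = l**2
394/D(1, f(-4)) + 491/((12 + 5)**2) = 394/1 + 491/((12 + 5)**2) = 394*1 + 491/(17**2) = 394 + 491/289 = 114357/289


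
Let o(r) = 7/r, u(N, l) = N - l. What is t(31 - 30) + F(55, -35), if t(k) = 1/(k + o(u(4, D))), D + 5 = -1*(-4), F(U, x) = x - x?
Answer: 5/12 ≈ 0.41667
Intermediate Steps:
F(U, x) = 0
D = -1 (D = -5 - 1*(-4) = -5 + 4 = -1)
t(k) = 1/(7/5 + k) (t(k) = 1/(k + 7/(4 - 1*(-1))) = 1/(k + 7/(4 + 1)) = 1/(k + 7/5) = 1/(7/5 + k))
t(31 - 30) + F(55, -35) = 5/(7 + 5*(31 - 30)) + 0 = 5/(7 + 5*1) + 0 = 5/(7 + 5) + 0 = 5/12 + 0 = 5/12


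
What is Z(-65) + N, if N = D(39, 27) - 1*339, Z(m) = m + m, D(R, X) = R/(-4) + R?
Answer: -1759/4 ≈ -439.75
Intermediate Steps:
D(R, X) = 3*R/4 (D(R, X) = R*(-¼) + R = -R/4 + R = 3*R/4)
Z(m) = 2*m
N = -1239/4 (N = (¾)*39 - 1*339 = 117/4 - 339 = -1239/4 ≈ -309.75)
Z(-65) + N = 2*(-65) - 1239/4 = -130 - 1239/4 = -1759/4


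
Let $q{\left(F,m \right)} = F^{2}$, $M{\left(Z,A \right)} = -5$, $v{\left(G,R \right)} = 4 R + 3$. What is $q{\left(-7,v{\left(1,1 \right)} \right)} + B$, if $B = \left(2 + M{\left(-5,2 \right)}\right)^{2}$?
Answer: $58$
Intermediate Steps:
$v{\left(G,R \right)} = 3 + 4 R$
$B = 9$ ($B = \left(2 - 5\right)^{2} = \left(-3\right)^{2} = 9$)
$q{\left(-7,v{\left(1,1 \right)} \right)} + B = \left(-7\right)^{2} + 9 = 49 + 9 = 58$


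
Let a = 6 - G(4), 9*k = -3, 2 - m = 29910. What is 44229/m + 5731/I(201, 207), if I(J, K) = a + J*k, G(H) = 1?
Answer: -87072473/927148 ≈ -93.914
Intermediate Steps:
m = -29908 (m = 2 - 1*29910 = 2 - 29910 = -29908)
k = -1/3 (k = (1/9)*(-3) = -1/3 ≈ -0.33333)
a = 5 (a = 6 - 1*1 = 6 - 1 = 5)
I(J, K) = 5 - J/3 (I(J, K) = 5 + J*(-1/3) = 5 - J/3)
44229/m + 5731/I(201, 207) = 44229/(-29908) + 5731/(5 - 1/3*201) = 44229*(-1/29908) + 5731/(5 - 67) = -44229/29908 + 5731/(-62) = -44229/29908 + 5731*(-1/62) = -44229/29908 - 5731/62 = -87072473/927148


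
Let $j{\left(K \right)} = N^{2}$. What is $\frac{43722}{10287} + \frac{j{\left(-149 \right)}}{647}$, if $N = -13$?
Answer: $\frac{3336293}{739521} \approx 4.5114$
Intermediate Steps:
$j{\left(K \right)} = 169$ ($j{\left(K \right)} = \left(-13\right)^{2} = 169$)
$\frac{43722}{10287} + \frac{j{\left(-149 \right)}}{647} = \frac{43722}{10287} + \frac{169}{647} = 43722 \cdot \frac{1}{10287} + 169 \cdot \frac{1}{647} = \frac{4858}{1143} + \frac{169}{647} = \frac{3336293}{739521}$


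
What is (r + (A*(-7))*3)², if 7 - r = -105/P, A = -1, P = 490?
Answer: 156025/196 ≈ 796.05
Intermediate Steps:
r = 101/14 (r = 7 - (-105)/490 = 7 - 1*(-3/14) = 7 + 3/14 = 101/14 ≈ 7.2143)
(r + (A*(-7))*3)² = (101/14 - 1*(-7)*3)² = (101/14 + 7*3)² = (101/14 + 21)² = (395/14)² = 156025/196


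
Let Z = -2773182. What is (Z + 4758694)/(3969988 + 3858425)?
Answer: 1985512/7828413 ≈ 0.25363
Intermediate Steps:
(Z + 4758694)/(3969988 + 3858425) = (-2773182 + 4758694)/(3969988 + 3858425) = 1985512/7828413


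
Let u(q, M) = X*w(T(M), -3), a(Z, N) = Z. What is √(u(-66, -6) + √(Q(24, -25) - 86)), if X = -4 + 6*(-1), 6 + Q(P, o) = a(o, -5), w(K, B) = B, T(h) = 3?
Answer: √(30 + 3*I*√13) ≈ 5.5628 + 0.97222*I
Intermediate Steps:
Q(P, o) = -6 + o
X = -10 (X = -4 - 6 = -10)
u(q, M) = 30 (u(q, M) = -10*(-3) = 30)
√(u(-66, -6) + √(Q(24, -25) - 86)) = √(30 + √((-6 - 25) - 86)) = √(30 + √(-31 - 86)) = √(30 + √(-117)) = √(30 + 3*I*√13)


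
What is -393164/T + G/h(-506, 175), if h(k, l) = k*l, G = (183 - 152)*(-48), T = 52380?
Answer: -868418269/115956225 ≈ -7.4892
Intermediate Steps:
G = -1488 (G = 31*(-48) = -1488)
-393164/T + G/h(-506, 175) = -393164/52380 - 1488/((-506*175)) = -393164*1/52380 - 1488/(-88550) = -98291/13095 - 1488*(-1/88550) = -98291/13095 + 744/44275 = -868418269/115956225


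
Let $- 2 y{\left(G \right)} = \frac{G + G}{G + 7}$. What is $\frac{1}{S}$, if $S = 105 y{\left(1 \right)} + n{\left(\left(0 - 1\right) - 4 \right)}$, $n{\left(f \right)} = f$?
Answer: $- \frac{8}{145} \approx -0.055172$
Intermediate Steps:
$y{\left(G \right)} = - \frac{G}{7 + G}$ ($y{\left(G \right)} = - \frac{\left(G + G\right) \frac{1}{G + 7}}{2} = - \frac{2 G \frac{1}{7 + G}}{2} = - \frac{G}{7 + G}$)
$S = - \frac{145}{8}$ ($S = 105 \left(\left(-1\right) 1 \frac{1}{7 + 1}\right) + \left(\left(0 - 1\right) - 4\right) = 105 \left(\left(-1\right) 1 \cdot \frac{1}{8}\right) - 5 = 105 \left(- \frac{1}{8}\right) - 5 = - \frac{105}{8} - 5 = - \frac{145}{8} \approx -18.125$)
$\frac{1}{S} = \frac{1}{- \frac{145}{8}} = - \frac{8}{145}$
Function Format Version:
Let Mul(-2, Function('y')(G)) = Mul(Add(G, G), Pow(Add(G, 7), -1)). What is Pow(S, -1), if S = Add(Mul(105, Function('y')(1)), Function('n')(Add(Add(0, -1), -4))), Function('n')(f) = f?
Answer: Rational(-8, 145) ≈ -0.055172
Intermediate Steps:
Function('y')(G) = Mul(-1, G, Pow(Add(7, G), -1)) (Function('y')(G) = Mul(Rational(-1, 2), Mul(Add(G, G), Pow(Add(G, 7), -1))) = Mul(Rational(-1, 2), Mul(Mul(2, G), Pow(Add(7, G), -1))) = Mul(Rational(-1, 2), Mul(2, G, Pow(Add(7, G), -1))) = Mul(-1, G, Pow(Add(7, G), -1)))
S = Rational(-145, 8) (S = Add(Mul(105, Mul(-1, 1, Pow(Add(7, 1), -1))), Add(Add(0, -1), -4)) = Add(Mul(105, Mul(-1, 1, Pow(8, -1))), Add(-1, -4)) = Add(Mul(105, Mul(-1, 1, Rational(1, 8))), -5) = Add(Mul(105, Rational(-1, 8)), -5) = Add(Rational(-105, 8), -5) = Rational(-145, 8) ≈ -18.125)
Pow(S, -1) = Pow(Rational(-145, 8), -1) = Rational(-8, 145)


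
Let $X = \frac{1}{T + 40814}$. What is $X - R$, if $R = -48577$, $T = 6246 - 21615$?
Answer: $\frac{1236041766}{25445} \approx 48577.0$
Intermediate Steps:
$T = -15369$
$X = \frac{1}{25445}$ ($X = \frac{1}{-15369 + 40814} = \frac{1}{25445} \approx 3.93 \cdot 10^{-5}$)
$X - R = \frac{1}{25445} - -48577 = \frac{1}{25445} + 48577 = \frac{1236041766}{25445}$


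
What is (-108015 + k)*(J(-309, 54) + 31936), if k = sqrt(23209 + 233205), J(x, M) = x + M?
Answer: -3422023215 + 31681*sqrt(256414) ≈ -3.4060e+9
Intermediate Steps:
J(x, M) = M + x
k = sqrt(256414) ≈ 506.37
(-108015 + k)*(J(-309, 54) + 31936) = (-108015 + sqrt(256414))*((54 - 309) + 31936) = (-108015 + sqrt(256414))*(-255 + 31936) = (-108015 + sqrt(256414))*31681 = -3422023215 + 31681*sqrt(256414)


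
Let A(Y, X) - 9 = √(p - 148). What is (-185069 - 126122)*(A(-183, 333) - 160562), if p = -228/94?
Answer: 49962648623 - 311191*I*√332290/47 ≈ 4.9963e+10 - 3.8167e+6*I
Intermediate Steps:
p = -114/47 (p = -228*1/94 = -114/47 ≈ -2.4255)
A(Y, X) = 9 + I*√332290/47 (A(Y, X) = 9 + √(-114/47 - 148) = 9 + √(-7070/47) = 9 + I*√332290/47)
(-185069 - 126122)*(A(-183, 333) - 160562) = (-185069 - 126122)*((9 + I*√332290/47) - 160562) = -311191*(-160553 + I*√332290/47) = 49962648623 - 311191*I*√332290/47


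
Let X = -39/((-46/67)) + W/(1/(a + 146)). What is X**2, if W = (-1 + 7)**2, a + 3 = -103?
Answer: 4740735609/2116 ≈ 2.2404e+6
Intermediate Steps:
a = -106 (a = -3 - 103 = -106)
W = 36 (W = 6**2 = 36)
X = 68853/46 (X = -39/((-46/67)) + 36/(1/(-106 + 146)) = -39/((-46*1/67)) + 36/(1/40) = -39/(-46/67) + 36/(1/40) = -39*(-67/46) + 36*40 = 2613/46 + 1440 = 68853/46 ≈ 1496.8)
X**2 = (68853/46)**2 = 4740735609/2116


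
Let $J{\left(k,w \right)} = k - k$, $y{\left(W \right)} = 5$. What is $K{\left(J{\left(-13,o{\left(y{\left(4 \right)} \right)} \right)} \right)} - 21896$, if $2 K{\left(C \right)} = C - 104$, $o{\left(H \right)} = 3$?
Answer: $-21948$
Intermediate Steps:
$J{\left(k,w \right)} = 0$
$K{\left(C \right)} = -52 + \frac{C}{2}$ ($K{\left(C \right)} = \frac{C - 104}{2} = \frac{-104 + C}{2} = -52 + \frac{C}{2}$)
$K{\left(J{\left(-13,o{\left(y{\left(4 \right)} \right)} \right)} \right)} - 21896 = \left(-52 + \frac{1}{2} \cdot 0\right) - 21896 = \left(-52 + 0\right) - 21896 = -52 - 21896 = -21948$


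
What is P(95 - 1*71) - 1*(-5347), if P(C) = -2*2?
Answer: 5343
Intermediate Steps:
P(C) = -4
P(95 - 1*71) - 1*(-5347) = -4 - 1*(-5347) = -4 + 5347 = 5343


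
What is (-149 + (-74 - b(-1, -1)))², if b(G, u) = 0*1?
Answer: 49729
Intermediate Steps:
b(G, u) = 0
(-149 + (-74 - b(-1, -1)))² = (-149 + (-74 - 1*0))² = (-149 + (-74 + 0))² = (-149 - 74)² = (-223)² = 49729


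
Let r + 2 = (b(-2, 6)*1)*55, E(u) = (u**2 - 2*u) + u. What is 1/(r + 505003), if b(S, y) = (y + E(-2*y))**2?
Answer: 1/1948421 ≈ 5.1324e-7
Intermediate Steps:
E(u) = u**2 - u
b(S, y) = (y - 2*y*(-1 - 2*y))**2 (b(S, y) = (y + (-2*y)*(-1 - 2*y))**2 = (y - 2*y*(-1 - 2*y))**2)
r = 1443418 (r = -2 + ((6**2*(3 + 4*6)**2)*1)*55 = -2 + ((36*(3 + 24)**2)*1)*55 = -2 + ((36*27**2)*1)*55 = -2 + ((36*729)*1)*55 = -2 + (26244*1)*55 = -2 + 26244*55 = -2 + 1443420 = 1443418)
1/(r + 505003) = 1/(1443418 + 505003) = 1/1948421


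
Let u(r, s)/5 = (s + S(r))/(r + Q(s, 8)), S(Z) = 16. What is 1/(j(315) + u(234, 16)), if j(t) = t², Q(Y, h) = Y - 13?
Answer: 237/23516485 ≈ 1.0078e-5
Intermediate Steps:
Q(Y, h) = -13 + Y
u(r, s) = 5*(16 + s)/(-13 + r + s) (u(r, s) = 5*((s + 16)/(r + (-13 + s))) = 5*((16 + s)/(-13 + r + s)) = 5*(16 + s)/(-13 + r + s))
1/(j(315) + u(234, 16)) = 1/(315² + 5*(16 + 16)/(-13 + 234 + 16)) = 1/(99225 + 5*32/237) = 1/(99225 + 5*(1/237)*32) = 1/(99225 + 160/237) = 1/(23516485/237) = 237/23516485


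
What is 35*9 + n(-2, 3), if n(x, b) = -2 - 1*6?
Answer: 307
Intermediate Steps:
n(x, b) = -8 (n(x, b) = -2 - 6 = -8)
35*9 + n(-2, 3) = 35*9 - 8 = 315 - 8 = 307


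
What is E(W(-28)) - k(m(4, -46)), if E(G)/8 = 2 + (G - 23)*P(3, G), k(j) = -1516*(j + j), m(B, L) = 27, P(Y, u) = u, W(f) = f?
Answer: 93304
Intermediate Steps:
k(j) = -3032*j
E(G) = 16 + 8*G*(-23 + G) (E(G) = 8*(2 + (G - 23)*G) = 8*(2 + (-23 + G)*G) = 8*(2 + G*(-23 + G)) = 16 + 8*G*(-23 + G))
E(W(-28)) - k(m(4, -46)) = (16 - 184*(-28) + 8*(-28)**2) - (-3032)*27 = (16 + 5152 + 8*784) - 1*(-81864) = (16 + 5152 + 6272) + 81864 = 11440 + 81864 = 93304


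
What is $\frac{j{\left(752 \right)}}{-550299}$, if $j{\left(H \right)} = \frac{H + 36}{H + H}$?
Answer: $- \frac{197}{206912424} \approx -9.5209 \cdot 10^{-7}$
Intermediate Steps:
$j{\left(H \right)} = \frac{36 + H}{2 H}$
$\frac{j{\left(752 \right)}}{-550299} = \frac{\frac{1}{2} \cdot \frac{1}{752} \left(36 + 752\right)}{-550299} = \frac{1}{2} \cdot \frac{1}{752} \cdot 788 \left(- \frac{1}{550299}\right) = \frac{197}{376} \left(- \frac{1}{550299}\right) = - \frac{197}{206912424}$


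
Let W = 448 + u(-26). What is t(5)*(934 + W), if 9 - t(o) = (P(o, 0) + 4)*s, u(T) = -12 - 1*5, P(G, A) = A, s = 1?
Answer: 6825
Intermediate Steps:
u(T) = -17 (u(T) = -12 - 5 = -17)
W = 431 (W = 448 - 17 = 431)
t(o) = 5 (t(o) = 9 - (0 + 4) = 9 - 4 = 5)
t(5)*(934 + W) = 5*(934 + 431) = 5*1365 = 6825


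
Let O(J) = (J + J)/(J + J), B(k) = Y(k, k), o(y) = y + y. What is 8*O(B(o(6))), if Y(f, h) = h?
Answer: 8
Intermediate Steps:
o(y) = 2*y
B(k) = k
O(J) = 1 (O(J) = (2*J)/((2*J)) = (2*J)*(1/(2*J)) = 1)
8*O(B(o(6))) = 8*1 = 8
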